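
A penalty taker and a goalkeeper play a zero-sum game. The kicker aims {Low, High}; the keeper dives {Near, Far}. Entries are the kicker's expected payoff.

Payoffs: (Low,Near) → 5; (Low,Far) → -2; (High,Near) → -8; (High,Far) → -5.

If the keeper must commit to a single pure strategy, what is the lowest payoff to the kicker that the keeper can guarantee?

-2

Column maxima: Near → 5, Far → -2.
The smallest of these is -2.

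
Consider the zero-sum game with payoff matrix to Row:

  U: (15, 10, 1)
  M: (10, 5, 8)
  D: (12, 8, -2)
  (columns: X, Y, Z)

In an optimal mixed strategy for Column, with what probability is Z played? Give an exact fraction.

Row minima: U → 1, M → 5, D → -2; maximin = 5.
Column maxima: X → 15, Y → 10, Z → 8; minimax = 8.
5 ≠ 8, so there is no saddle point; optimal play is mixed.
D is strictly dominated by U, so Row never plays it.
X is strictly dominated by Y (it gives Row strictly more in every row), so Column never plays it.
On the remaining 2×2 (U, M vs Y, Z):
Let Row play U with probability p. Expected payoff against Y: 10p + 5(1−p) = 5p + 5; against Z: 1p + 8(1−p) = −7p + 8.
Setting these equal: 5p + 5 = −7p + 8 ⇒ 12p = 3 ⇒ p = 1/4, and the value is (5)·(1/4) + 5 = 25/4.
For Column: with q = P(Y), equating U's and M's payoffs gives 9q + 1 = −3q + 8 ⇒ q = 7/12.

5/12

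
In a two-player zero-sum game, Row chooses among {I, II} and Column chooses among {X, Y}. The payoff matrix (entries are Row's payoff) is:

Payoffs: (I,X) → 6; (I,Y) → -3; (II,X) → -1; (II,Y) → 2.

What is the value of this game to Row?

Row minima: I → -3, II → -1; maximin = -1.
Column maxima: X → 6, Y → 2; minimax = 2.
-1 ≠ 2, so there is no saddle point; optimal play is mixed.
Let Row play I with probability p. Expected payoff against X: 6p + (-1)(1−p) = 7p − 1; against Y: (-3)p + 2(1−p) = −5p + 2.
Setting these equal: 7p − 1 = −5p + 2 ⇒ 12p = 3 ⇒ p = 1/4, and the value is (7)·(1/4) − 1 = 3/4.
For Column: with q = P(X), equating I's and II's payoffs gives 9q − 3 = −3q + 2 ⇒ q = 5/12.

3/4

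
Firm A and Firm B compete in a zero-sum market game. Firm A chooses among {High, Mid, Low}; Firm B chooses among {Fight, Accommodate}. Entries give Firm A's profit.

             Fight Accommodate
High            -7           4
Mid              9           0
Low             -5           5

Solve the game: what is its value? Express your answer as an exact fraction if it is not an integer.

Row minima: High → -7, Mid → 0, Low → -5; maximin = 0.
Column maxima: Fight → 9, Accommodate → 5; minimax = 5.
0 ≠ 5, so there is no saddle point; optimal play is mixed.
High is strictly dominated by Low, so Firm A never plays it.
On the remaining 2×2 (Mid, Low vs Fight, Accommodate):
Let Firm A play Mid with probability p. Expected payoff against Fight: 9p + (-5)(1−p) = 14p − 5; against Accommodate: 0p + 5(1−p) = −5p + 5.
Setting these equal: 14p − 5 = −5p + 5 ⇒ 19p = 10 ⇒ p = 10/19, and the value is (14)·(10/19) − 5 = 45/19.
For Firm B: with q = P(Fight), equating Mid's and Low's payoffs gives 9q = −10q + 5 ⇒ q = 5/19.

45/19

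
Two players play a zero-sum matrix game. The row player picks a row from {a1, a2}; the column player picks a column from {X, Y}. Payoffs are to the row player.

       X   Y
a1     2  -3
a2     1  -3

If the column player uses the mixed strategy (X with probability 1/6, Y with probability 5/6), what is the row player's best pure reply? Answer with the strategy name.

a1

Expected payoff of a1: (1/6)·2 + (5/6)·(-3) = -13/6.
Expected payoff of a2: (1/6)·1 + (5/6)·(-3) = -7/3.
The largest is -13/6, so the row player's best response is a1.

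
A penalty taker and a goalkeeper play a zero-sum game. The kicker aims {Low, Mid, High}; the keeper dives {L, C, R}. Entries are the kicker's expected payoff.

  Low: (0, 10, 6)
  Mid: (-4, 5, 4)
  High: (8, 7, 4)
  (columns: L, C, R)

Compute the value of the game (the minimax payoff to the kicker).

Row minima: Low → 0, Mid → -4, High → 4; maximin = 4.
Column maxima: L → 8, C → 10, R → 6; minimax = 6.
4 ≠ 6, so there is no saddle point; optimal play is mixed.
Mid is strictly dominated by Low, so the kicker never plays it.
C is strictly dominated by R (it gives the kicker strictly more in every row), so the keeper never plays it.
On the remaining 2×2 (Low, High vs L, R):
Let the kicker play Low with probability p. Expected payoff against L: 0p + 8(1−p) = −8p + 8; against R: 6p + 4(1−p) = 2p + 4.
Setting these equal: −8p + 8 = 2p + 4 ⇒ −10p = -4 ⇒ p = 2/5, and the value is (-8)·(2/5) + 8 = 24/5.
For the keeper: with q = P(L), equating Low's and High's payoffs gives −6q + 6 = 4q + 4 ⇒ q = 1/5.

24/5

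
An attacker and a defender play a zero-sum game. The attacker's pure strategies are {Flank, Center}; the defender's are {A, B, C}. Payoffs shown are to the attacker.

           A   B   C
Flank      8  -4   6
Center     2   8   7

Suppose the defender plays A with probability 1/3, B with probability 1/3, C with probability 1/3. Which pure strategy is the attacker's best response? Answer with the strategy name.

Expected payoff of Flank: (1/3)·8 + (1/3)·(-4) + (1/3)·6 = 10/3.
Expected payoff of Center: (1/3)·2 + (1/3)·8 + (1/3)·7 = 17/3.
The largest is 17/3, so the attacker's best response is Center.

Center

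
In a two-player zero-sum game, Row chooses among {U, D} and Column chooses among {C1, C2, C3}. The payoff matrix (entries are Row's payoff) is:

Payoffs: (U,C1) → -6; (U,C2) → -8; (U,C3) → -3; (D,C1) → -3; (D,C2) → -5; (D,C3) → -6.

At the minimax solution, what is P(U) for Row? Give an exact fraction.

Row minima: U → -8, D → -6; maximin = -6.
Column maxima: C1 → -3, C2 → -5, C3 → -3; minimax = -5.
-6 ≠ -5, so there is no saddle point; optimal play is mixed.
C1 is strictly dominated by C2 (it gives Row strictly more in every row), so Column never plays it.
On the remaining 2×2 (U, D vs C2, C3):
Let Row play U with probability p. Expected payoff against C2: (-8)p + (-5)(1−p) = −3p − 5; against C3: (-3)p + (-6)(1−p) = 3p − 6.
Setting these equal: −3p − 5 = 3p − 6 ⇒ −6p = -1 ⇒ p = 1/6, and the value is (-3)·(1/6) − 5 = -11/2.
For Column: with q = P(C2), equating U's and D's payoffs gives −5q − 3 = q − 6 ⇒ q = 1/2.

1/6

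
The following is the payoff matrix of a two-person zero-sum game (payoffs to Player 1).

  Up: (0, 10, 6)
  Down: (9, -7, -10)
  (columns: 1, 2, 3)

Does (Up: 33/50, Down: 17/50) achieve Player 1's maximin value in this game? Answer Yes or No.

Against 1 this mix gives (33/50)·0 + (17/50)·9 = 153/50.
Against 2 this mix gives (33/50)·10 + (17/50)·(-7) = 211/50.
Against 3 this mix gives (33/50)·6 + (17/50)·(-10) = 14/25.
Player 2 will play 3, holding Player 1 to 14/25. Shifting weight toward the row that does better against 3 would raise this floor (the equalizing mix achieves 54/25 against both 3 and 1), so the proposed strategy is not optimal.

No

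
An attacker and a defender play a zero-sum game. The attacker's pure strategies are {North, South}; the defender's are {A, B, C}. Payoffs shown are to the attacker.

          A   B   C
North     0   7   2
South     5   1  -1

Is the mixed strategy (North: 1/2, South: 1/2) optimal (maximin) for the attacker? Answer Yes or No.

No

Against A this mix gives (1/2)·0 + (1/2)·5 = 5/2.
Against B this mix gives (1/2)·7 + (1/2)·1 = 4.
Against C this mix gives (1/2)·2 + (1/2)·(-1) = 1/2.
The defender will play C, holding the attacker to 1/2. Shifting weight toward the row that does better against C would raise this floor (the equalizing mix achieves 5/4 against both C and A), so the proposed strategy is not optimal.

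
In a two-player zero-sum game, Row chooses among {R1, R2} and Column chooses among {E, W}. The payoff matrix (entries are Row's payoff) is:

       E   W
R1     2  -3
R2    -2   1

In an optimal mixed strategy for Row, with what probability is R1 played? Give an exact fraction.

3/8

Row minima: R1 → -3, R2 → -2; maximin = -2.
Column maxima: E → 2, W → 1; minimax = 1.
-2 ≠ 1, so there is no saddle point; optimal play is mixed.
Let Row play R1 with probability p. Expected payoff against E: 2p + (-2)(1−p) = 4p − 2; against W: (-3)p + 1(1−p) = −4p + 1.
Setting these equal: 4p − 2 = −4p + 1 ⇒ 8p = 3 ⇒ p = 3/8, and the value is (4)·(3/8) − 2 = -1/2.
For Column: with q = P(E), equating R1's and R2's payoffs gives 5q − 3 = −3q + 1 ⇒ q = 1/2.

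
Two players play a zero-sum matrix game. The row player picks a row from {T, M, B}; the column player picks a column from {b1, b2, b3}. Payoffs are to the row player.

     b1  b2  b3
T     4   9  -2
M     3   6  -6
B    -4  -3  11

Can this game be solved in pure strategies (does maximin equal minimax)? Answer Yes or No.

No

Row minima: T → -2, M → -6, B → -4; maximin = -2.
Column maxima: b1 → 4, b2 → 9, b3 → 11; minimax = 4.
-2 ≠ 4, so no pure-strategy equilibrium exists.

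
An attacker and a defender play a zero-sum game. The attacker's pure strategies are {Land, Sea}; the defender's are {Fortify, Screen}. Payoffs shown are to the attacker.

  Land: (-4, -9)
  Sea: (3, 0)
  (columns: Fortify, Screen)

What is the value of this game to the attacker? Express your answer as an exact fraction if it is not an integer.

Row minima: Land → -9, Sea → 0; maximin = 0.
Column maxima: Fortify → 3, Screen → 0; minimax = 0.
Since maximin = minimax = 0, there is a saddle point and the value is 0.

0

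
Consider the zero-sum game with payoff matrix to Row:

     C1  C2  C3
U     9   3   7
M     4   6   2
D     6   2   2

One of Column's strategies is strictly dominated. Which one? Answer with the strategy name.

C1

C3 holds Row's payoff strictly below C1 in every row: 7 < 9, 2 < 4, 2 < 6.
So C1 is strictly dominated for Column.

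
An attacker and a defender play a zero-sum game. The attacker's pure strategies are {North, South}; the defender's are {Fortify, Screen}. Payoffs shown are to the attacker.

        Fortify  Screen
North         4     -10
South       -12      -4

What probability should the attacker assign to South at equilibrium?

Row minima: North → -10, South → -12; maximin = -10.
Column maxima: Fortify → 4, Screen → -4; minimax = -4.
-10 ≠ -4, so there is no saddle point; optimal play is mixed.
Let the attacker play North with probability p. Expected payoff against Fortify: 4p + (-12)(1−p) = 16p − 12; against Screen: (-10)p + (-4)(1−p) = −6p − 4.
Setting these equal: 16p − 12 = −6p − 4 ⇒ 22p = 8 ⇒ p = 4/11, and the value is (16)·(4/11) − 12 = -68/11.
For the defender: with q = P(Fortify), equating North's and South's payoffs gives 14q − 10 = −8q − 4 ⇒ q = 3/11.

7/11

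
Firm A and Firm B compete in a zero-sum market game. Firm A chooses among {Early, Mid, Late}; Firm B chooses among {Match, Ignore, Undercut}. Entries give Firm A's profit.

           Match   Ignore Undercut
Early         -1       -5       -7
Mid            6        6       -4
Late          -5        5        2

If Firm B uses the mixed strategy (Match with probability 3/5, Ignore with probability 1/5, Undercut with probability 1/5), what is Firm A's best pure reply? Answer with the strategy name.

Mid

Expected payoff of Early: (3/5)·(-1) + (1/5)·(-5) + (1/5)·(-7) = -3.
Expected payoff of Mid: (3/5)·6 + (1/5)·6 + (1/5)·(-4) = 4.
Expected payoff of Late: (3/5)·(-5) + (1/5)·5 + (1/5)·2 = -8/5.
The largest is 4, so Firm A's best response is Mid.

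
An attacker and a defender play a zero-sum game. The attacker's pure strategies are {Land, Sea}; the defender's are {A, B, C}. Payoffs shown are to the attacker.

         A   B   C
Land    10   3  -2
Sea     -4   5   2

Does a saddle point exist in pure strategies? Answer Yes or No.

No

Row minima: Land → -2, Sea → -4; maximin = -2.
Column maxima: A → 10, B → 5, C → 2; minimax = 2.
-2 ≠ 2, so no pure-strategy equilibrium exists.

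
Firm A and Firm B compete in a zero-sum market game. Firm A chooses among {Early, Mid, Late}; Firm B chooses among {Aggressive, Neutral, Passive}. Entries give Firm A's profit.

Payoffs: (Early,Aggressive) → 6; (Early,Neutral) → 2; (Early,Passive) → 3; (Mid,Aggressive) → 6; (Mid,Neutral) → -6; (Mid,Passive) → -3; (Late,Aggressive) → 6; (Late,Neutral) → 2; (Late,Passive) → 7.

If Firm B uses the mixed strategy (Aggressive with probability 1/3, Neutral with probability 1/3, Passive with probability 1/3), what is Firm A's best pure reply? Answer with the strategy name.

Late

Expected payoff of Early: (1/3)·6 + (1/3)·2 + (1/3)·3 = 11/3.
Expected payoff of Mid: (1/3)·6 + (1/3)·(-6) + (1/3)·(-3) = -1.
Expected payoff of Late: (1/3)·6 + (1/3)·2 + (1/3)·7 = 5.
The largest is 5, so Firm A's best response is Late.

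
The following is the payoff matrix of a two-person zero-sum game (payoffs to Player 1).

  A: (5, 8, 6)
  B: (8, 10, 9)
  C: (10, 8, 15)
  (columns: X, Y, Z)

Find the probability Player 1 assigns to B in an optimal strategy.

Row minima: A → 5, B → 8, C → 8; maximin = 8.
Column maxima: X → 10, Y → 10, Z → 15; minimax = 10.
8 ≠ 10, so there is no saddle point; optimal play is mixed.
A is strictly dominated by B, so Player 1 never plays it.
Z is strictly dominated by X (it gives Player 1 strictly more in every row), so Player 2 never plays it.
On the remaining 2×2 (B, C vs X, Y):
Let Player 1 play B with probability p. Expected payoff against X: 8p + 10(1−p) = −2p + 10; against Y: 10p + 8(1−p) = 2p + 8.
Setting these equal: −2p + 10 = 2p + 8 ⇒ −4p = -2 ⇒ p = 1/2, and the value is (-2)·(1/2) + 10 = 9.
For Player 2: with q = P(X), equating B's and C's payoffs gives −2q + 10 = 2q + 8 ⇒ q = 1/2.

1/2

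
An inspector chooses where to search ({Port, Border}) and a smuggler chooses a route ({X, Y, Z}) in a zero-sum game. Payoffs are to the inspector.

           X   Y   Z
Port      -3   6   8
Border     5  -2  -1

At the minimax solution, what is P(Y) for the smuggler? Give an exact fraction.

1/2

Row minima: Port → -3, Border → -2; maximin = -2.
Column maxima: X → 5, Y → 6, Z → 8; minimax = 5.
-2 ≠ 5, so there is no saddle point; optimal play is mixed.
Z is strictly dominated by Y (it gives the inspector strictly more in every row), so the smuggler never plays it.
On the remaining 2×2 (Port, Border vs X, Y):
Let the inspector play Port with probability p. Expected payoff against X: (-3)p + 5(1−p) = −8p + 5; against Y: 6p + (-2)(1−p) = 8p − 2.
Setting these equal: −8p + 5 = 8p − 2 ⇒ −16p = -7 ⇒ p = 7/16, and the value is (-8)·(7/16) + 5 = 3/2.
For the smuggler: with q = P(X), equating Port's and Border's payoffs gives −9q + 6 = 7q − 2 ⇒ q = 1/2.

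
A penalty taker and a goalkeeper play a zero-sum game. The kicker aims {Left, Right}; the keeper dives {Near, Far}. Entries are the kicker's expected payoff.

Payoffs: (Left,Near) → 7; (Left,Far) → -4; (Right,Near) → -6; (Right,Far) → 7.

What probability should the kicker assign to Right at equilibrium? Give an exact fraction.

Row minima: Left → -4, Right → -6; maximin = -4.
Column maxima: Near → 7, Far → 7; minimax = 7.
-4 ≠ 7, so there is no saddle point; optimal play is mixed.
Let the kicker play Left with probability p. Expected payoff against Near: 7p + (-6)(1−p) = 13p − 6; against Far: (-4)p + 7(1−p) = −11p + 7.
Setting these equal: 13p − 6 = −11p + 7 ⇒ 24p = 13 ⇒ p = 13/24, and the value is (13)·(13/24) − 6 = 25/24.
For the keeper: with q = P(Near), equating Left's and Right's payoffs gives 11q − 4 = −13q + 7 ⇒ q = 11/24.

11/24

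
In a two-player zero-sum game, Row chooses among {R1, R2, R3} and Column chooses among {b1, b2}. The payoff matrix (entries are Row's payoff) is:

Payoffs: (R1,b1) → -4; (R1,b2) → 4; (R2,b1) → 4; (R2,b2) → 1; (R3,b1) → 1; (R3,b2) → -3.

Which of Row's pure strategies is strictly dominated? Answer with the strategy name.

R3

R2 gives a strictly higher payoff than R3 against every column: 4 > 1, 1 > -3.
So R3 is strictly dominated and Row never plays it.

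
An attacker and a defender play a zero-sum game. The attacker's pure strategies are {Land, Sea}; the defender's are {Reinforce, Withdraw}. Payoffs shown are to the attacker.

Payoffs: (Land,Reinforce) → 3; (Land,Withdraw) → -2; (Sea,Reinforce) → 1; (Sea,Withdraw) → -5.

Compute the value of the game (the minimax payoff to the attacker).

-2

Row minima: Land → -2, Sea → -5; maximin = -2.
Column maxima: Reinforce → 3, Withdraw → -2; minimax = -2.
Since maximin = minimax = -2, there is a saddle point and the value is -2.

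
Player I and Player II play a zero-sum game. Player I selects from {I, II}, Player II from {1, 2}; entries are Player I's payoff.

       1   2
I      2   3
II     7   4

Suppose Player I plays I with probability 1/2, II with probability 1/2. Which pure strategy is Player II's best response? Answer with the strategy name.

If Player II plays 1, Player I's expected payoff is (1/2)·2 + (1/2)·7 = 9/2.
If Player II plays 2, Player I's expected payoff is (1/2)·3 + (1/2)·4 = 7/2.
Player II minimizes Player I's payoff; the smallest is 7/2, so the best response is 2.

2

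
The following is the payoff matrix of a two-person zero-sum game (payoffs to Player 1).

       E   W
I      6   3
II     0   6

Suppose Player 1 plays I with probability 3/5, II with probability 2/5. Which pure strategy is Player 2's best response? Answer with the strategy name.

E

If Player 2 plays E, Player 1's expected payoff is (3/5)·6 + (2/5)·0 = 18/5.
If Player 2 plays W, Player 1's expected payoff is (3/5)·3 + (2/5)·6 = 21/5.
Player 2 minimizes Player 1's payoff; the smallest is 18/5, so the best response is E.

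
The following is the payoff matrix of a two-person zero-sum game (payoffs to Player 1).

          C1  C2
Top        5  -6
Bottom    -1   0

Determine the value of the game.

-1/2

Row minima: Top → -6, Bottom → -1; maximin = -1.
Column maxima: C1 → 5, C2 → 0; minimax = 0.
-1 ≠ 0, so there is no saddle point; optimal play is mixed.
Let Player 1 play Top with probability p. Expected payoff against C1: 5p + (-1)(1−p) = 6p − 1; against C2: (-6)p + 0(1−p) = −6p.
Setting these equal: 6p − 1 = −6p ⇒ 12p = 1 ⇒ p = 1/12, and the value is (6)·(1/12) − 1 = -1/2.
For Player 2: with q = P(C1), equating Top's and Bottom's payoffs gives 11q − 6 = −q ⇒ q = 1/2.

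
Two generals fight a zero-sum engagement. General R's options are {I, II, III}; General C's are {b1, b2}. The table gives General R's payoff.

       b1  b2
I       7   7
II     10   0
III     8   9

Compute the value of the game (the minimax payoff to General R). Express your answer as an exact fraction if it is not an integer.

Row minima: I → 7, II → 0, III → 8; maximin = 8.
Column maxima: b1 → 10, b2 → 9; minimax = 9.
8 ≠ 9, so there is no saddle point; optimal play is mixed.
I is strictly dominated by III, so General R never plays it.
On the remaining 2×2 (II, III vs b1, b2):
Let General R play II with probability p. Expected payoff against b1: 10p + 8(1−p) = 2p + 8; against b2: 0p + 9(1−p) = −9p + 9.
Setting these equal: 2p + 8 = −9p + 9 ⇒ 11p = 1 ⇒ p = 1/11, and the value is (2)·(1/11) + 8 = 90/11.
For General C: with q = P(b1), equating II's and III's payoffs gives 10q = −q + 9 ⇒ q = 9/11.

90/11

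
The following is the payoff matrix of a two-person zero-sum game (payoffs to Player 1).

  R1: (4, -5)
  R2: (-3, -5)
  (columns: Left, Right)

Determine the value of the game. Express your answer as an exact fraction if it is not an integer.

-5

Row minima: R1 → -5, R2 → -5; maximin = -5.
Column maxima: Left → 4, Right → -5; minimax = -5.
Since maximin = minimax = -5, there is a saddle point and the value is -5.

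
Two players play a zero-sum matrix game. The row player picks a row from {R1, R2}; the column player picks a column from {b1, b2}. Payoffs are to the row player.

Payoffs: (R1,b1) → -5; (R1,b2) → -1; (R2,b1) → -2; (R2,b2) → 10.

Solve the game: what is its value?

-2

Row minima: R1 → -5, R2 → -2; maximin = -2.
Column maxima: b1 → -2, b2 → 10; minimax = -2.
Since maximin = minimax = -2, there is a saddle point and the value is -2.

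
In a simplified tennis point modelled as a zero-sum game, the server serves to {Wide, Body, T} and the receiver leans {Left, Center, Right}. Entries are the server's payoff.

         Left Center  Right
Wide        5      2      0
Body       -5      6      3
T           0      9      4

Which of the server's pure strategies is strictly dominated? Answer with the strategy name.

Body

T gives a strictly higher payoff than Body against every column: 0 > -5, 9 > 6, 4 > 3.
So Body is strictly dominated and the server never plays it.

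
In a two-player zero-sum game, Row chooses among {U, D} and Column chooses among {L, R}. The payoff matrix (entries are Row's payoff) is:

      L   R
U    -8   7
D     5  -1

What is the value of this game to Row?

Row minima: U → -8, D → -1; maximin = -1.
Column maxima: L → 5, R → 7; minimax = 5.
-1 ≠ 5, so there is no saddle point; optimal play is mixed.
Let Row play U with probability p. Expected payoff against L: (-8)p + 5(1−p) = −13p + 5; against R: 7p + (-1)(1−p) = 8p − 1.
Setting these equal: −13p + 5 = 8p − 1 ⇒ −21p = -6 ⇒ p = 2/7, and the value is (-13)·(2/7) + 5 = 9/7.
For Column: with q = P(L), equating U's and D's payoffs gives −15q + 7 = 6q − 1 ⇒ q = 8/21.

9/7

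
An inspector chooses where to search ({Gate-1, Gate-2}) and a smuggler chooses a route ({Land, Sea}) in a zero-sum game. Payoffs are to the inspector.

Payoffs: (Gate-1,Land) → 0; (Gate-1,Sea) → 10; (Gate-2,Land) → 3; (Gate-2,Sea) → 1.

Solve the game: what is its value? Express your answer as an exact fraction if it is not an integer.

Row minima: Gate-1 → 0, Gate-2 → 1; maximin = 1.
Column maxima: Land → 3, Sea → 10; minimax = 3.
1 ≠ 3, so there is no saddle point; optimal play is mixed.
Let the inspector play Gate-1 with probability p. Expected payoff against Land: 0p + 3(1−p) = −3p + 3; against Sea: 10p + 1(1−p) = 9p + 1.
Setting these equal: −3p + 3 = 9p + 1 ⇒ −12p = -2 ⇒ p = 1/6, and the value is (-3)·(1/6) + 3 = 5/2.
For the smuggler: with q = P(Land), equating Gate-1's and Gate-2's payoffs gives −10q + 10 = 2q + 1 ⇒ q = 3/4.

5/2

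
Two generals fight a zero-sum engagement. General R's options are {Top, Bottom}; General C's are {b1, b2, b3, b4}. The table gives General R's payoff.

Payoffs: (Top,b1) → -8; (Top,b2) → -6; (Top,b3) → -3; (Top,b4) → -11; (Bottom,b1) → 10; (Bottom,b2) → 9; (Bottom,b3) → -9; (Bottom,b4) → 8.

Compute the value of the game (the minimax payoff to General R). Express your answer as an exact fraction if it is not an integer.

Row minima: Top → -11, Bottom → -9; maximin = -9.
Column maxima: b1 → 10, b2 → 9, b3 → -3, b4 → 8; minimax = -3.
-9 ≠ -3, so there is no saddle point; optimal play is mixed.
b1 is strictly dominated by b4 (it gives General R strictly more in every row), so General C never plays it.
b2 is strictly dominated by b4 (it gives General R strictly more in every row), so General C never plays it.
On the remaining 2×2 (Top, Bottom vs b3, b4):
Let General R play Top with probability p. Expected payoff against b3: (-3)p + (-9)(1−p) = 6p − 9; against b4: (-11)p + 8(1−p) = −19p + 8.
Setting these equal: 6p − 9 = −19p + 8 ⇒ 25p = 17 ⇒ p = 17/25, and the value is (6)·(17/25) − 9 = -123/25.
For General C: with q = P(b3), equating Top's and Bottom's payoffs gives 8q − 11 = −17q + 8 ⇒ q = 19/25.

-123/25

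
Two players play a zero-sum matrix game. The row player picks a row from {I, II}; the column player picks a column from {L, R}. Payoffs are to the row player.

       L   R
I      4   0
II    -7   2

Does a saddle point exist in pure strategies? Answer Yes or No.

Row minima: I → 0, II → -7; maximin = 0.
Column maxima: L → 4, R → 2; minimax = 2.
0 ≠ 2, so no pure-strategy equilibrium exists.

No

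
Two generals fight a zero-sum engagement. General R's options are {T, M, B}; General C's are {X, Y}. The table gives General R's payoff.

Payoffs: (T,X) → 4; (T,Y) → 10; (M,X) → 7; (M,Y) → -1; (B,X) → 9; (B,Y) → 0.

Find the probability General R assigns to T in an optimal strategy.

Row minima: T → 4, M → -1, B → 0; maximin = 4.
Column maxima: X → 9, Y → 10; minimax = 9.
4 ≠ 9, so there is no saddle point; optimal play is mixed.
M is strictly dominated by B, so General R never plays it.
On the remaining 2×2 (T, B vs X, Y):
Let General R play T with probability p. Expected payoff against X: 4p + 9(1−p) = −5p + 9; against Y: 10p + 0(1−p) = 10p.
Setting these equal: −5p + 9 = 10p ⇒ −15p = -9 ⇒ p = 3/5, and the value is (-5)·(3/5) + 9 = 6.
For General C: with q = P(X), equating T's and B's payoffs gives −6q + 10 = 9q ⇒ q = 2/3.

3/5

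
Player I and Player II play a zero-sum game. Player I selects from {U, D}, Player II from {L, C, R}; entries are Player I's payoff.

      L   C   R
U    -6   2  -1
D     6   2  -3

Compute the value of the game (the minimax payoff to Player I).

Row minima: U → -6, D → -3; maximin = -3.
Column maxima: L → 6, C → 2, R → -1; minimax = -1.
-3 ≠ -1, so there is no saddle point; optimal play is mixed.
C is strictly dominated by R (it gives Player I strictly more in every row), so Player II never plays it.
On the remaining 2×2 (U, D vs L, R):
Let Player I play U with probability p. Expected payoff against L: (-6)p + 6(1−p) = −12p + 6; against R: (-1)p + (-3)(1−p) = 2p − 3.
Setting these equal: −12p + 6 = 2p − 3 ⇒ −14p = -9 ⇒ p = 9/14, and the value is (-12)·(9/14) + 6 = -12/7.
For Player II: with q = P(L), equating U's and D's payoffs gives −5q − 1 = 9q − 3 ⇒ q = 1/7.

-12/7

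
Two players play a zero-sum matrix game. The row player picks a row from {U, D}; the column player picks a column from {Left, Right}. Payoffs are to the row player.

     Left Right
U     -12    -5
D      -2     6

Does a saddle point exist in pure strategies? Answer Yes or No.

Row minima: U → -12, D → -2; maximin = -2.
Column maxima: Left → -2, Right → 6; minimax = -2.
maximin = minimax = -2, so a saddle point exists.

Yes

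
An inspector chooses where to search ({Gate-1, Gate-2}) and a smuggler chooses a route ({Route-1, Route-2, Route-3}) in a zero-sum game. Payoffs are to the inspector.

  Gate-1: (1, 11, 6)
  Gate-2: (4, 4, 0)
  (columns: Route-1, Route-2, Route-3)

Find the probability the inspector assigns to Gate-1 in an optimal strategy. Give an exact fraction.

Row minima: Gate-1 → 1, Gate-2 → 0; maximin = 1.
Column maxima: Route-1 → 4, Route-2 → 11, Route-3 → 6; minimax = 4.
1 ≠ 4, so there is no saddle point; optimal play is mixed.
Route-2 is strictly dominated by Route-3 (it gives the inspector strictly more in every row), so the smuggler never plays it.
On the remaining 2×2 (Gate-1, Gate-2 vs Route-1, Route-3):
Let the inspector play Gate-1 with probability p. Expected payoff against Route-1: 1p + 4(1−p) = −3p + 4; against Route-3: 6p + 0(1−p) = 6p.
Setting these equal: −3p + 4 = 6p ⇒ −9p = -4 ⇒ p = 4/9, and the value is (-3)·(4/9) + 4 = 8/3.
For the smuggler: with q = P(Route-1), equating Gate-1's and Gate-2's payoffs gives −5q + 6 = 4q ⇒ q = 2/3.

4/9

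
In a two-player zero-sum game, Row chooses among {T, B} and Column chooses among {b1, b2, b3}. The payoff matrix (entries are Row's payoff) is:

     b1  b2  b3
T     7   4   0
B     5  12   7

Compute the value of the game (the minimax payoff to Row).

Row minima: T → 0, B → 5; maximin = 5.
Column maxima: b1 → 7, b2 → 12, b3 → 7; minimax = 7.
5 ≠ 7, so there is no saddle point; optimal play is mixed.
b2 is strictly dominated by b3 (it gives Row strictly more in every row), so Column never plays it.
On the remaining 2×2 (T, B vs b1, b3):
Let Row play T with probability p. Expected payoff against b1: 7p + 5(1−p) = 2p + 5; against b3: 0p + 7(1−p) = −7p + 7.
Setting these equal: 2p + 5 = −7p + 7 ⇒ 9p = 2 ⇒ p = 2/9, and the value is (2)·(2/9) + 5 = 49/9.
For Column: with q = P(b1), equating T's and B's payoffs gives 7q = −2q + 7 ⇒ q = 7/9.

49/9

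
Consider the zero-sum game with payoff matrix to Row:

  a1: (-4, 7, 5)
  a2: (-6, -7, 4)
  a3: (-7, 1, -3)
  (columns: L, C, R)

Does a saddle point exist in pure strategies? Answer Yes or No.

Yes

Row minima: a1 → -4, a2 → -7, a3 → -7; maximin = -4.
Column maxima: L → -4, C → 7, R → 5; minimax = -4.
maximin = minimax = -4, so a saddle point exists.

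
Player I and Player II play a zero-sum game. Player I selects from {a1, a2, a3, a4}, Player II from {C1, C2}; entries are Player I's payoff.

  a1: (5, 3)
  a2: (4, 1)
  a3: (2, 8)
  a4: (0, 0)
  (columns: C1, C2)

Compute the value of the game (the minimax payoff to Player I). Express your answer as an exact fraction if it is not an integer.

Row minima: a1 → 3, a2 → 1, a3 → 2, a4 → 0; maximin = 3.
Column maxima: C1 → 5, C2 → 8; minimax = 5.
3 ≠ 5, so there is no saddle point; optimal play is mixed.
a2 is strictly dominated by a1, so Player I never plays it.
a4 is strictly dominated by a1, so Player I never plays it.
On the remaining 2×2 (a1, a3 vs C1, C2):
Let Player I play a1 with probability p. Expected payoff against C1: 5p + 2(1−p) = 3p + 2; against C2: 3p + 8(1−p) = −5p + 8.
Setting these equal: 3p + 2 = −5p + 8 ⇒ 8p = 6 ⇒ p = 3/4, and the value is (3)·(3/4) + 2 = 17/4.
For Player II: with q = P(C1), equating a1's and a3's payoffs gives 2q + 3 = −6q + 8 ⇒ q = 5/8.

17/4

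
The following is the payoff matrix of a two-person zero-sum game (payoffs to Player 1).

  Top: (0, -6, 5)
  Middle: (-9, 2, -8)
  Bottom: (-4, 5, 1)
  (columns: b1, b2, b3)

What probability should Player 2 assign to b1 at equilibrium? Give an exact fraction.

Row minima: Top → -6, Middle → -9, Bottom → -4; maximin = -4.
Column maxima: b1 → 0, b2 → 5, b3 → 5; minimax = 0.
-4 ≠ 0, so there is no saddle point; optimal play is mixed.
Middle is strictly dominated by Bottom, so Player 1 never plays it.
b3 is strictly dominated by b1 (it gives Player 1 strictly more in every row), so Player 2 never plays it.
On the remaining 2×2 (Top, Bottom vs b1, b2):
Let Player 1 play Top with probability p. Expected payoff against b1: 0p + (-4)(1−p) = 4p − 4; against b2: (-6)p + 5(1−p) = −11p + 5.
Setting these equal: 4p − 4 = −11p + 5 ⇒ 15p = 9 ⇒ p = 3/5, and the value is (4)·(3/5) − 4 = -8/5.
For Player 2: with q = P(b1), equating Top's and Bottom's payoffs gives 6q − 6 = −9q + 5 ⇒ q = 11/15.

11/15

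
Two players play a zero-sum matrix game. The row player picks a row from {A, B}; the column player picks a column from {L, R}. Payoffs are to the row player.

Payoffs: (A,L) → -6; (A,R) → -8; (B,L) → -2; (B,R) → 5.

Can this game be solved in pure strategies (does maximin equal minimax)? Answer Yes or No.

Yes

Row minima: A → -8, B → -2; maximin = -2.
Column maxima: L → -2, R → 5; minimax = -2.
maximin = minimax = -2, so a saddle point exists.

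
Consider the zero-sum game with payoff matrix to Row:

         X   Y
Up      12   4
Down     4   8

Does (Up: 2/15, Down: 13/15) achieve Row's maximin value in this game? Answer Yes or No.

No

Against X this mix gives (2/15)·12 + (13/15)·4 = 76/15.
Against Y this mix gives (2/15)·4 + (13/15)·8 = 112/15.
Column will play X, holding Row to 76/15. Shifting weight toward the row that does better against X would raise this floor (the equalizing mix achieves 20/3 against both X and Y), so the proposed strategy is not optimal.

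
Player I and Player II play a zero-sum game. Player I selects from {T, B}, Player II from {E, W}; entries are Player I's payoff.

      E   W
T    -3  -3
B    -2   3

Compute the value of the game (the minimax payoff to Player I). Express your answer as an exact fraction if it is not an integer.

Row minima: T → -3, B → -2; maximin = -2.
Column maxima: E → -2, W → 3; minimax = -2.
Since maximin = minimax = -2, there is a saddle point and the value is -2.

-2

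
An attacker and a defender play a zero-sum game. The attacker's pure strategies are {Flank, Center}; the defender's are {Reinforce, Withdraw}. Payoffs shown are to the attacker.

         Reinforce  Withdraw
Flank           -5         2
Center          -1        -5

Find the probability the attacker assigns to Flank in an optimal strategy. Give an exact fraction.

4/11

Row minima: Flank → -5, Center → -5; maximin = -5.
Column maxima: Reinforce → -1, Withdraw → 2; minimax = -1.
-5 ≠ -1, so there is no saddle point; optimal play is mixed.
Let the attacker play Flank with probability p. Expected payoff against Reinforce: (-5)p + (-1)(1−p) = −4p − 1; against Withdraw: 2p + (-5)(1−p) = 7p − 5.
Setting these equal: −4p − 1 = 7p − 5 ⇒ −11p = -4 ⇒ p = 4/11, and the value is (-4)·(4/11) − 1 = -27/11.
For the defender: with q = P(Reinforce), equating Flank's and Center's payoffs gives −7q + 2 = 4q − 5 ⇒ q = 7/11.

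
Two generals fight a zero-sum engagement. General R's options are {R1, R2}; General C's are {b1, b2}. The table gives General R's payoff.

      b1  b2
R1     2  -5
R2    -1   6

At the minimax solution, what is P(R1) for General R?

1/2

Row minima: R1 → -5, R2 → -1; maximin = -1.
Column maxima: b1 → 2, b2 → 6; minimax = 2.
-1 ≠ 2, so there is no saddle point; optimal play is mixed.
Let General R play R1 with probability p. Expected payoff against b1: 2p + (-1)(1−p) = 3p − 1; against b2: (-5)p + 6(1−p) = −11p + 6.
Setting these equal: 3p − 1 = −11p + 6 ⇒ 14p = 7 ⇒ p = 1/2, and the value is (3)·(1/2) − 1 = 1/2.
For General C: with q = P(b1), equating R1's and R2's payoffs gives 7q − 5 = −7q + 6 ⇒ q = 11/14.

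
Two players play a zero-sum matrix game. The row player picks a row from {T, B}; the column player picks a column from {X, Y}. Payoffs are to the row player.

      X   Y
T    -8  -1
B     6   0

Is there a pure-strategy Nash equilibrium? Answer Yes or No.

Yes

Row minima: T → -8, B → 0; maximin = 0.
Column maxima: X → 6, Y → 0; minimax = 0.
maximin = minimax = 0, so a saddle point exists.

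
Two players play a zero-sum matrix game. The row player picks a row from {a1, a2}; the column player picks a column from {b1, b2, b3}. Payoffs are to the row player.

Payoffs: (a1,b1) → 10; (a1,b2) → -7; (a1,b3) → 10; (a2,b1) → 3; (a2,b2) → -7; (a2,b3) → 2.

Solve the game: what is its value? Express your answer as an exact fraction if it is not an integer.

Row minima: a1 → -7, a2 → -7; maximin = -7.
Column maxima: b1 → 10, b2 → -7, b3 → 10; minimax = -7.
Since maximin = minimax = -7, there is a saddle point and the value is -7.

-7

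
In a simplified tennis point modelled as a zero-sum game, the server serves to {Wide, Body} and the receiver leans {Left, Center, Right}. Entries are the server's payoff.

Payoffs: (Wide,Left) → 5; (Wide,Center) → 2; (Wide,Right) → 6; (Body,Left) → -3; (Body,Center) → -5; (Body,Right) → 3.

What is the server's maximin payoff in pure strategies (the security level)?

2

Row minima: Wide → 2, Body → -5.
The best of these is 2.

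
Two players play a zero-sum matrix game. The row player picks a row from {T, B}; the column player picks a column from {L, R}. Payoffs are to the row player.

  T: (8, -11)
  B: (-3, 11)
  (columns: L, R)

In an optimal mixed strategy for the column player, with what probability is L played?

Row minima: T → -11, B → -3; maximin = -3.
Column maxima: L → 8, R → 11; minimax = 8.
-3 ≠ 8, so there is no saddle point; optimal play is mixed.
Let the row player play T with probability p. Expected payoff against L: 8p + (-3)(1−p) = 11p − 3; against R: (-11)p + 11(1−p) = −22p + 11.
Setting these equal: 11p − 3 = −22p + 11 ⇒ 33p = 14 ⇒ p = 14/33, and the value is (11)·(14/33) − 3 = 5/3.
For the column player: with q = P(L), equating T's and B's payoffs gives 19q − 11 = −14q + 11 ⇒ q = 2/3.

2/3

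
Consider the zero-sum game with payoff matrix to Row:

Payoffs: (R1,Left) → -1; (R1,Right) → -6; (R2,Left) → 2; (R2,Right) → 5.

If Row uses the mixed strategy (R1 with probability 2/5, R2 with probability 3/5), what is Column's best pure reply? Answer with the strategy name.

Right

If Column plays Left, Row's expected payoff is (2/5)·(-1) + (3/5)·2 = 4/5.
If Column plays Right, Row's expected payoff is (2/5)·(-6) + (3/5)·5 = 3/5.
Column minimizes Row's payoff; the smallest is 3/5, so the best response is Right.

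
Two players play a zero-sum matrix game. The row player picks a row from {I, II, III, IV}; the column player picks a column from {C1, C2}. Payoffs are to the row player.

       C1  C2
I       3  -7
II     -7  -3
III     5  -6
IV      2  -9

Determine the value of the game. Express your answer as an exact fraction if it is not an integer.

-19/5

Row minima: I → -7, II → -7, III → -6, IV → -9; maximin = -6.
Column maxima: C1 → 5, C2 → -3; minimax = -3.
-6 ≠ -3, so there is no saddle point; optimal play is mixed.
I is strictly dominated by III, so the row player never plays it.
IV is strictly dominated by III, so the row player never plays it.
On the remaining 2×2 (II, III vs C1, C2):
Let the row player play II with probability p. Expected payoff against C1: (-7)p + 5(1−p) = −12p + 5; against C2: (-3)p + (-6)(1−p) = 3p − 6.
Setting these equal: −12p + 5 = 3p − 6 ⇒ −15p = -11 ⇒ p = 11/15, and the value is (-12)·(11/15) + 5 = -19/5.
For the column player: with q = P(C1), equating II's and III's payoffs gives −4q − 3 = 11q − 6 ⇒ q = 1/5.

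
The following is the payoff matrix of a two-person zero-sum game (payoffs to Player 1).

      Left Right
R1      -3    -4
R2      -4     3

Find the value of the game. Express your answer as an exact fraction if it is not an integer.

Row minima: R1 → -4, R2 → -4; maximin = -4.
Column maxima: Left → -3, Right → 3; minimax = -3.
-4 ≠ -3, so there is no saddle point; optimal play is mixed.
Let Player 1 play R1 with probability p. Expected payoff against Left: (-3)p + (-4)(1−p) = p − 4; against Right: (-4)p + 3(1−p) = −7p + 3.
Setting these equal: p − 4 = −7p + 3 ⇒ 8p = 7 ⇒ p = 7/8, and the value is (1)·(7/8) − 4 = -25/8.
For Player 2: with q = P(Left), equating R1's and R2's payoffs gives q − 4 = −7q + 3 ⇒ q = 7/8.

-25/8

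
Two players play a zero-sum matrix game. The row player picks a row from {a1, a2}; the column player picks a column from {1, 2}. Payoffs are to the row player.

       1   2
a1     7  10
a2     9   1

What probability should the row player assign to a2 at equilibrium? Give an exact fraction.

3/11

Row minima: a1 → 7, a2 → 1; maximin = 7.
Column maxima: 1 → 9, 2 → 10; minimax = 9.
7 ≠ 9, so there is no saddle point; optimal play is mixed.
Let the row player play a1 with probability p. Expected payoff against 1: 7p + 9(1−p) = −2p + 9; against 2: 10p + 1(1−p) = 9p + 1.
Setting these equal: −2p + 9 = 9p + 1 ⇒ −11p = -8 ⇒ p = 8/11, and the value is (-2)·(8/11) + 9 = 83/11.
For the column player: with q = P(1), equating a1's and a2's payoffs gives −3q + 10 = 8q + 1 ⇒ q = 9/11.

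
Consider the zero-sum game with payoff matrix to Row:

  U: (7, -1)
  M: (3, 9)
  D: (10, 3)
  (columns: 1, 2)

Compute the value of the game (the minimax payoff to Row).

Row minima: U → -1, M → 3, D → 3; maximin = 3.
Column maxima: 1 → 10, 2 → 9; minimax = 9.
3 ≠ 9, so there is no saddle point; optimal play is mixed.
U is strictly dominated by D, so Row never plays it.
On the remaining 2×2 (M, D vs 1, 2):
Let Row play M with probability p. Expected payoff against 1: 3p + 10(1−p) = −7p + 10; against 2: 9p + 3(1−p) = 6p + 3.
Setting these equal: −7p + 10 = 6p + 3 ⇒ −13p = -7 ⇒ p = 7/13, and the value is (-7)·(7/13) + 10 = 81/13.
For Column: with q = P(1), equating M's and D's payoffs gives −6q + 9 = 7q + 3 ⇒ q = 6/13.

81/13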